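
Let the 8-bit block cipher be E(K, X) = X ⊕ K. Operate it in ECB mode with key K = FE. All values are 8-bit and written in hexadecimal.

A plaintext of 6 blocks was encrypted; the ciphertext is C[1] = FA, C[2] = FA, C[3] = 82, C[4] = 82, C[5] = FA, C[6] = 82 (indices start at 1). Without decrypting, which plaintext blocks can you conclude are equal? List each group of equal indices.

P[1] = P[2] = P[5]; P[3] = P[4] = P[6]

ECB encrypts each block independently with the same key, so equal ciphertext blocks imply equal plaintext blocks.
C[1] = C[2] = C[5] = FA, so P[1] = P[2] = P[5].
C[3] = C[4] = C[6] = 82, so P[3] = P[4] = P[6].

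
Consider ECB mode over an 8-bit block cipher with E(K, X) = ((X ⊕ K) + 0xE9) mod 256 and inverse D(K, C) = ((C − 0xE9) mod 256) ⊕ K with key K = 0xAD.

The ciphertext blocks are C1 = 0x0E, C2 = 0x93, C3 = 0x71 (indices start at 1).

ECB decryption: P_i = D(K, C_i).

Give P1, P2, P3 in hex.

P1 = 0x88, P2 = 0x07, P3 = 0x25

P1: D(K, 0x0E) = 0x88.
P2: D(K, 0x93) = 0x07.
P3: D(K, 0x71) = 0x25.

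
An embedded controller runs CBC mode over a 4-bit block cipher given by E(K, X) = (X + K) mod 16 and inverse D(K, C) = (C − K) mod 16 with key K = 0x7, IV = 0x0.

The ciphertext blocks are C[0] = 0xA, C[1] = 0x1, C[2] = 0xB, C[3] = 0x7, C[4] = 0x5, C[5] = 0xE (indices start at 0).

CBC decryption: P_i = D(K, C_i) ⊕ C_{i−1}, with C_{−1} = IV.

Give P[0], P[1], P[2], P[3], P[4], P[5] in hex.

P[0] = 0x3, P[1] = 0x0, P[2] = 0x5, P[3] = 0xB, P[4] = 0x9, P[5] = 0x2

P[0]: D(K, 0xA) = 0x3; 0x3 ⊕ 0x0 = 0x3.
P[1]: D(K, 0x1) = 0xA; 0xA ⊕ 0xA = 0x0.
P[2]: D(K, 0xB) = 0x4; 0x4 ⊕ 0x1 = 0x5.
P[3]: D(K, 0x7) = 0x0; 0x0 ⊕ 0xB = 0xB.
P[4]: D(K, 0x5) = 0xE; 0xE ⊕ 0x7 = 0x9.
P[5]: D(K, 0xE) = 0x7; 0x7 ⊕ 0x5 = 0x2.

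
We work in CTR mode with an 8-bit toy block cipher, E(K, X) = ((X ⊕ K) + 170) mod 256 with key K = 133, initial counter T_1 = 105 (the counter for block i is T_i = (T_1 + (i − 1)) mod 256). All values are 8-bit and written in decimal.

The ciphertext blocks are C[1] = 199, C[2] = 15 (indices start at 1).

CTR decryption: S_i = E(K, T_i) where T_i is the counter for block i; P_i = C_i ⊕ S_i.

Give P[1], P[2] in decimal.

P[1] = 81, P[2] = 150

P[1]: T = 105, S = E(K, T) = 150; 199 ⊕ 150 = 81.
P[2]: T = 106, S = E(K, T) = 153; 15 ⊕ 153 = 150.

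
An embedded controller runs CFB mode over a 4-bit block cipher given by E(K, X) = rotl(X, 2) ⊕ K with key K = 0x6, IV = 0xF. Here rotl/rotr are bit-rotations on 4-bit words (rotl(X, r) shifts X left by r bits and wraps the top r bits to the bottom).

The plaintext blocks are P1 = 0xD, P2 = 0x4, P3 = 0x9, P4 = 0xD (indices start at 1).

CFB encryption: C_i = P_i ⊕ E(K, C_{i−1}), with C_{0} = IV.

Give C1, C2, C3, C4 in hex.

C1 = 0x4, C2 = 0x3, C3 = 0x3, C4 = 0x7

C1: E(K, 0xF) = 0x9; 0xD ⊕ 0x9 = 0x4.
C2: E(K, 0x4) = 0x7; 0x4 ⊕ 0x7 = 0x3.
C3: E(K, 0x3) = 0xA; 0x9 ⊕ 0xA = 0x3.
C4: E(K, 0x3) = 0xA; 0xD ⊕ 0xA = 0x7.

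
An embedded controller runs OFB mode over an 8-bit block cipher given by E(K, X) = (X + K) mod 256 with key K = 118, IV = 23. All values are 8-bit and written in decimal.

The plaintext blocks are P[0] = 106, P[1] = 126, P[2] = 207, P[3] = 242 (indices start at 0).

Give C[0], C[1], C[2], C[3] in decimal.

OFB encryption: S_i = E(K, S_{i−1}) with S_{−1} = IV; C_i = P_i ⊕ S_i.
C[0]: S = E(K, 23) = 141; 106 ⊕ 141 = 231.
C[1]: S = E(K, 141) = 3; 126 ⊕ 3 = 125.
C[2]: S = E(K, 3) = 121; 207 ⊕ 121 = 182.
C[3]: S = E(K, 121) = 239; 242 ⊕ 239 = 29.

C[0] = 231, C[1] = 125, C[2] = 182, C[3] = 29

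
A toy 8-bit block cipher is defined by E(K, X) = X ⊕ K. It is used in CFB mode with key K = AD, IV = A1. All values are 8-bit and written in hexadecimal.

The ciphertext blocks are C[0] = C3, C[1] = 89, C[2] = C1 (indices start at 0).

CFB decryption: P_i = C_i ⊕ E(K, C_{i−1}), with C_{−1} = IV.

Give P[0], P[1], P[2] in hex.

P[0] = CF, P[1] = E7, P[2] = E5

P[0]: E(K, A1) = 0C; C3 ⊕ 0C = CF.
P[1]: E(K, C3) = 6E; 89 ⊕ 6E = E7.
P[2]: E(K, 89) = 24; C1 ⊕ 24 = E5.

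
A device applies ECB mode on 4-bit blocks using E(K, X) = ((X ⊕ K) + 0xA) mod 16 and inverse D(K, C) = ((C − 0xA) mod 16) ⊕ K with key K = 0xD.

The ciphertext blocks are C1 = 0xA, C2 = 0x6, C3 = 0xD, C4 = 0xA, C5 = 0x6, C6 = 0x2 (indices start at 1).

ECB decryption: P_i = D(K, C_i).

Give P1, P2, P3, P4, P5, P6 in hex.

P1 = 0xD, P2 = 0x1, P3 = 0xE, P4 = 0xD, P5 = 0x1, P6 = 0x5

P1: D(K, 0xA) = 0xD.
P2: D(K, 0x6) = 0x1.
P3: D(K, 0xD) = 0xE.
P4: D(K, 0xA) = 0xD.
P5: D(K, 0x6) = 0x1.
P6: D(K, 0x2) = 0x5.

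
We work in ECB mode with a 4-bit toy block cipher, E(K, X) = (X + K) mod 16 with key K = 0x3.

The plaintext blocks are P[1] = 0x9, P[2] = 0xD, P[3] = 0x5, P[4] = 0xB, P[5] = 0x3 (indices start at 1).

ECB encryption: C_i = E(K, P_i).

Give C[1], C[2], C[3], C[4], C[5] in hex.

C[1] = 0xC, C[2] = 0x0, C[3] = 0x8, C[4] = 0xE, C[5] = 0x6

C[1]: E(K, 0x9) = 0xC.
C[2]: E(K, 0xD) = 0x0.
C[3]: E(K, 0x5) = 0x8.
C[4]: E(K, 0xB) = 0xE.
C[5]: E(K, 0x3) = 0x6.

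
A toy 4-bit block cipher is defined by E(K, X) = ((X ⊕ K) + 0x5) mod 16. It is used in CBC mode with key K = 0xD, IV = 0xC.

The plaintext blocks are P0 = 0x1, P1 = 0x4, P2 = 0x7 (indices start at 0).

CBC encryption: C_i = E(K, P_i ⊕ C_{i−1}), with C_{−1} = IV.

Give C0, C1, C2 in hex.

C0: P0 ⊕ 0xC = 0xD; E(K, 0xD) = 0x5.
C1: P1 ⊕ 0x5 = 0x1; E(K, 0x1) = 0x1.
C2: P2 ⊕ 0x1 = 0x6; E(K, 0x6) = 0x0.

C0 = 0x5, C1 = 0x1, C2 = 0x0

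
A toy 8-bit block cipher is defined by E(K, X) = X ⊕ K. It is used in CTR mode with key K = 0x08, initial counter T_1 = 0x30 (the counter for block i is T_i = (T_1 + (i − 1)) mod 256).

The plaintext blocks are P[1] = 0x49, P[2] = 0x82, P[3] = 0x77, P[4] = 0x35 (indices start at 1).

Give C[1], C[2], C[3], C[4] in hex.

C[1] = 0x71, C[2] = 0xBB, C[3] = 0x4D, C[4] = 0x0E

CTR encryption: S_i = E(K, T_i) where T_i is the counter for block i; C_i = P_i ⊕ S_i.
C[1]: T = 0x30, S = E(K, T) = 0x38; 0x49 ⊕ 0x38 = 0x71.
C[2]: T = 0x31, S = E(K, T) = 0x39; 0x82 ⊕ 0x39 = 0xBB.
C[3]: T = 0x32, S = E(K, T) = 0x3A; 0x77 ⊕ 0x3A = 0x4D.
C[4]: T = 0x33, S = E(K, T) = 0x3B; 0x35 ⊕ 0x3B = 0x0E.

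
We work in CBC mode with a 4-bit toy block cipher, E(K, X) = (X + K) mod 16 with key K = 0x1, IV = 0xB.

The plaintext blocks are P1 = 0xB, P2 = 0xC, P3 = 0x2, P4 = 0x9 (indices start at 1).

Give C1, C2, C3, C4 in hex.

CBC encryption: C_i = E(K, P_i ⊕ C_{i−1}), with C_{0} = IV.
C1: P1 ⊕ 0xB = 0x0; E(K, 0x0) = 0x1.
C2: P2 ⊕ 0x1 = 0xD; E(K, 0xD) = 0xE.
C3: P3 ⊕ 0xE = 0xC; E(K, 0xC) = 0xD.
C4: P4 ⊕ 0xD = 0x4; E(K, 0x4) = 0x5.

C1 = 0x1, C2 = 0xE, C3 = 0xD, C4 = 0x5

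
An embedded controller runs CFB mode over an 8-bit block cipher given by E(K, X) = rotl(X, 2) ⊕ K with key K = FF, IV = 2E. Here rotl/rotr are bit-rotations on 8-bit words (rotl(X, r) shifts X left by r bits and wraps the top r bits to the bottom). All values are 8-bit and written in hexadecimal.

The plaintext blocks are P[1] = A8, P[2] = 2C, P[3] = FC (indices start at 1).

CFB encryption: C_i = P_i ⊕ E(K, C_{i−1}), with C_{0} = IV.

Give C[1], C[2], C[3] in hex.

C[1] = EF, C[2] = 6C, C[3] = B2

C[1]: E(K, 2E) = 47; A8 ⊕ 47 = EF.
C[2]: E(K, EF) = 40; 2C ⊕ 40 = 6C.
C[3]: E(K, 6C) = 4E; FC ⊕ 4E = B2.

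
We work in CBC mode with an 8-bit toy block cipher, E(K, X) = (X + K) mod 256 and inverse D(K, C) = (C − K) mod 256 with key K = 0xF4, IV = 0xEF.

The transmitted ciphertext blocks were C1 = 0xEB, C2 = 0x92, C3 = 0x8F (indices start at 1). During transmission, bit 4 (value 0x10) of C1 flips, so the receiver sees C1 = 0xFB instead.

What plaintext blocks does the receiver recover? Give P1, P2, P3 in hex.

P1 = 0xE8, P2 = 0x65, P3 = 0x09

CBC decryption: P_i = D(K, C_i) ⊕ C_{i−1}, with C_{0} = IV.
Only C1 changed, to 0xFB. In CBC, a change in C_i garbles P_i and flips the same bit in P_{i+1}. Decrypting the received ciphertext:
P1: D(K, 0xFB) = 0x07; 0x07 ⊕ 0xEF = 0xE8.
P2: D(K, 0x92) = 0x9E; 0x9E ⊕ 0xFB = 0x65.
P3: D(K, 0x8F) = 0x9B; 0x9B ⊕ 0x92 = 0x09.
Blocks that differ from the original plaintext: P1, P2.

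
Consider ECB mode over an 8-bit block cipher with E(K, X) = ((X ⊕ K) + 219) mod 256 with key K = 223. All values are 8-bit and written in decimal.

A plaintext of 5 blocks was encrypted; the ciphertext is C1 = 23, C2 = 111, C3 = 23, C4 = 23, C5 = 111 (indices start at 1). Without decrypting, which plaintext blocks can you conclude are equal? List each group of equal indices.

P1 = P3 = P4; P2 = P5

ECB encrypts each block independently with the same key, so equal ciphertext blocks imply equal plaintext blocks.
C1 = C3 = C4 = 23, so P1 = P3 = P4.
C2 = C5 = 111, so P2 = P5.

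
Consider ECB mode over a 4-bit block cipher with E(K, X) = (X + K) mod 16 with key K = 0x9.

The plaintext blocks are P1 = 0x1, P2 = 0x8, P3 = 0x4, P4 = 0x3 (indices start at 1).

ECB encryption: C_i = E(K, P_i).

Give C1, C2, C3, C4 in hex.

C1 = 0xA, C2 = 0x1, C3 = 0xD, C4 = 0xC

C1: E(K, 0x1) = 0xA.
C2: E(K, 0x8) = 0x1.
C3: E(K, 0x4) = 0xD.
C4: E(K, 0x3) = 0xC.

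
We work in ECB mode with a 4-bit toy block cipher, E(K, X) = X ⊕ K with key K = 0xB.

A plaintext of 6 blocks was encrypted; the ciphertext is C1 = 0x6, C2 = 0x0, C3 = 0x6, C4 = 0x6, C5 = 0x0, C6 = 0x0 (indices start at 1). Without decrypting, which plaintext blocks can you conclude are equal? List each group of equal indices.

ECB encrypts each block independently with the same key, so equal ciphertext blocks imply equal plaintext blocks.
C1 = C3 = C4 = 0x6, so P1 = P3 = P4.
C2 = C5 = C6 = 0x0, so P2 = P5 = P6.

P1 = P3 = P4; P2 = P5 = P6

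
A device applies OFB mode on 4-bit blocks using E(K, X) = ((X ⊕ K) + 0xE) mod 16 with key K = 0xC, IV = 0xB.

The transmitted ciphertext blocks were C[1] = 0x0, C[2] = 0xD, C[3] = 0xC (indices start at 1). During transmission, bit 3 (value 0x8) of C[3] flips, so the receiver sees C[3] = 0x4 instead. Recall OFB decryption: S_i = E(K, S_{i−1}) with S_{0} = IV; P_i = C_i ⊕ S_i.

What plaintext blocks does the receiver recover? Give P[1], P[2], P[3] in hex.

P[1] = 0x5, P[2] = 0xA, P[3] = 0xD

Only C[3] changed, to 0x4. In OFB, a change in C_i flips the same bit in P_i only; the keystream is unaffected. Decrypting the received ciphertext:
P[1]: S = E(K, 0xB) = 0x5; 0x0 ⊕ 0x5 = 0x5.
P[2]: S = E(K, 0x5) = 0x7; 0xD ⊕ 0x7 = 0xA.
P[3]: S = E(K, 0x7) = 0x9; 0x4 ⊕ 0x9 = 0xD.
Blocks that differ from the original plaintext: P[3].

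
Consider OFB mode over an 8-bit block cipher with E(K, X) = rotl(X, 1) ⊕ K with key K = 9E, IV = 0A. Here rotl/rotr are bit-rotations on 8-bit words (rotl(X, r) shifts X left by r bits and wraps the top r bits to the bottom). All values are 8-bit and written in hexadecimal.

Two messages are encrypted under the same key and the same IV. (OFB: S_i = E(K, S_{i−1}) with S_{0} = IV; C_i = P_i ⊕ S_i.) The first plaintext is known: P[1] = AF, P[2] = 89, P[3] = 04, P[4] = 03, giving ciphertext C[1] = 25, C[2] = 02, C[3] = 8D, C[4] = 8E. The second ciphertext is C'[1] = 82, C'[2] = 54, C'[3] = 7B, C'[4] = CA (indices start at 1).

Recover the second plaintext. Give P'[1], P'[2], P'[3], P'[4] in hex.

P'[1] = 08, P'[2] = DF, P'[3] = F2, P'[4] = 47

In OFB with a reused IV, both messages share the same keystream S_i, so C_i ⊕ C'_i = P_i ⊕ P'_i and thus P'_i = P_i ⊕ C_i ⊕ C'_i.
P'[1]: AF ⊕ 25 ⊕ 82 = 08.
P'[2]: 89 ⊕ 02 ⊕ 54 = DF.
P'[3]: 04 ⊕ 8D ⊕ 7B = F2.
P'[4]: 03 ⊕ 8E ⊕ CA = 47.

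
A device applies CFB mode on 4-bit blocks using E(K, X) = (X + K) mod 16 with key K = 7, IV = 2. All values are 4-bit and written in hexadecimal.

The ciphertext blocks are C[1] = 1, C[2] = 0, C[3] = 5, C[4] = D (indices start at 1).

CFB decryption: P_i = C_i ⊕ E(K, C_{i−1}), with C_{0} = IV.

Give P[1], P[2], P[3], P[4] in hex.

P[1]: E(K, 2) = 9; 1 ⊕ 9 = 8.
P[2]: E(K, 1) = 8; 0 ⊕ 8 = 8.
P[3]: E(K, 0) = 7; 5 ⊕ 7 = 2.
P[4]: E(K, 5) = C; D ⊕ C = 1.

P[1] = 8, P[2] = 8, P[3] = 2, P[4] = 1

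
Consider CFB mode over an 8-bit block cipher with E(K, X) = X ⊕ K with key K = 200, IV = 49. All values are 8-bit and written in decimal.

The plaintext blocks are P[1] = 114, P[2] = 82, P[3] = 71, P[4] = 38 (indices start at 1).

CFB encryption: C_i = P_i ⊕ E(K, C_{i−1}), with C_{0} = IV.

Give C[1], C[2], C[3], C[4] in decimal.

C[1] = 139, C[2] = 17, C[3] = 158, C[4] = 112

C[1]: E(K, 49) = 249; 114 ⊕ 249 = 139.
C[2]: E(K, 139) = 67; 82 ⊕ 67 = 17.
C[3]: E(K, 17) = 217; 71 ⊕ 217 = 158.
C[4]: E(K, 158) = 86; 38 ⊕ 86 = 112.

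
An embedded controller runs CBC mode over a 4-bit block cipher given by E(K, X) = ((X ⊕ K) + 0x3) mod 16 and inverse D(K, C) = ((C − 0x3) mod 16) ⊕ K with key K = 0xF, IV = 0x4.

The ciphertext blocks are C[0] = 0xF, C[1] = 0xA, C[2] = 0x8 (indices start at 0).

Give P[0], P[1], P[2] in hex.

P[0] = 0x7, P[1] = 0x7, P[2] = 0x0

CBC decryption: P_i = D(K, C_i) ⊕ C_{i−1}, with C_{−1} = IV.
P[0]: D(K, 0xF) = 0x3; 0x3 ⊕ 0x4 = 0x7.
P[1]: D(K, 0xA) = 0x8; 0x8 ⊕ 0xF = 0x7.
P[2]: D(K, 0x8) = 0xA; 0xA ⊕ 0xA = 0x0.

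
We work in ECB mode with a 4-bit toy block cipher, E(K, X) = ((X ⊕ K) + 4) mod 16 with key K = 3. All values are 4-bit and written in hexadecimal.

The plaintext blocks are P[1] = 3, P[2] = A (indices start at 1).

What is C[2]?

ECB encryption: C_i = E(K, P_i).
C[2]: E(K, A) = D.

C[2] = D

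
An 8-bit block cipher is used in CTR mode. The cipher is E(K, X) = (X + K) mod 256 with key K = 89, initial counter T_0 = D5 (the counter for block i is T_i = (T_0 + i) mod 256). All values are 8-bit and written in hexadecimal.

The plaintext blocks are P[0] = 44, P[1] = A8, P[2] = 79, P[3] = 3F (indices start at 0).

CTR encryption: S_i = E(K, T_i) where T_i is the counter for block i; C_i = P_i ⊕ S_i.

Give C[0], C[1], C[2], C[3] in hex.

C[0]: T = D5, S = E(K, T) = 5E; 44 ⊕ 5E = 1A.
C[1]: T = D6, S = E(K, T) = 5F; A8 ⊕ 5F = F7.
C[2]: T = D7, S = E(K, T) = 60; 79 ⊕ 60 = 19.
C[3]: T = D8, S = E(K, T) = 61; 3F ⊕ 61 = 5E.

C[0] = 1A, C[1] = F7, C[2] = 19, C[3] = 5E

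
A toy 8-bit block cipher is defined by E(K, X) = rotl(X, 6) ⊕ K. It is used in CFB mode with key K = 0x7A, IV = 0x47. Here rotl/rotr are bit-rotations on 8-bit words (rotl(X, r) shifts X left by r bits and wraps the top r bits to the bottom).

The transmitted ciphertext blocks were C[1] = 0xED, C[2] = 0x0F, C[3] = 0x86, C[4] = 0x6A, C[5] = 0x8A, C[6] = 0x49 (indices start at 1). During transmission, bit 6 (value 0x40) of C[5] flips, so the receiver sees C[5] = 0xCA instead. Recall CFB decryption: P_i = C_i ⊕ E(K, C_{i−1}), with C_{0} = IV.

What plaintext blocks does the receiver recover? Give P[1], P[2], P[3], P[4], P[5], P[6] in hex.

P[1] = 0x46, P[2] = 0x0E, P[3] = 0x3F, P[4] = 0xB1, P[5] = 0x2A, P[6] = 0x81

Only C[5] changed, to 0xCA. In CFB, a change in C_i flips the same bit in P_i and garbles P_{i+1}. Decrypting the received ciphertext:
P[1]: E(K, 0x47) = 0xAB; 0xED ⊕ 0xAB = 0x46.
P[2]: E(K, 0xED) = 0x01; 0x0F ⊕ 0x01 = 0x0E.
P[3]: E(K, 0x0F) = 0xB9; 0x86 ⊕ 0xB9 = 0x3F.
P[4]: E(K, 0x86) = 0xDB; 0x6A ⊕ 0xDB = 0xB1.
P[5]: E(K, 0x6A) = 0xE0; 0xCA ⊕ 0xE0 = 0x2A.
P[6]: E(K, 0xCA) = 0xC8; 0x49 ⊕ 0xC8 = 0x81.
Blocks that differ from the original plaintext: P[5], P[6].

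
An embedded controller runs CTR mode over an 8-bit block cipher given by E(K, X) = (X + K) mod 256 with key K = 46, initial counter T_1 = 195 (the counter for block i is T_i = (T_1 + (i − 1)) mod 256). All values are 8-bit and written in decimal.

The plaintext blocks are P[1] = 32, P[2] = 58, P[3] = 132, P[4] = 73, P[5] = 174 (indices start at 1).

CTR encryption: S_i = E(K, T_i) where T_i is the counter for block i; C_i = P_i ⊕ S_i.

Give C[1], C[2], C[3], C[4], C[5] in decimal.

C[1] = 209, C[2] = 200, C[3] = 119, C[4] = 189, C[5] = 91

C[1]: T = 195, S = E(K, T) = 241; 32 ⊕ 241 = 209.
C[2]: T = 196, S = E(K, T) = 242; 58 ⊕ 242 = 200.
C[3]: T = 197, S = E(K, T) = 243; 132 ⊕ 243 = 119.
C[4]: T = 198, S = E(K, T) = 244; 73 ⊕ 244 = 189.
C[5]: T = 199, S = E(K, T) = 245; 174 ⊕ 245 = 91.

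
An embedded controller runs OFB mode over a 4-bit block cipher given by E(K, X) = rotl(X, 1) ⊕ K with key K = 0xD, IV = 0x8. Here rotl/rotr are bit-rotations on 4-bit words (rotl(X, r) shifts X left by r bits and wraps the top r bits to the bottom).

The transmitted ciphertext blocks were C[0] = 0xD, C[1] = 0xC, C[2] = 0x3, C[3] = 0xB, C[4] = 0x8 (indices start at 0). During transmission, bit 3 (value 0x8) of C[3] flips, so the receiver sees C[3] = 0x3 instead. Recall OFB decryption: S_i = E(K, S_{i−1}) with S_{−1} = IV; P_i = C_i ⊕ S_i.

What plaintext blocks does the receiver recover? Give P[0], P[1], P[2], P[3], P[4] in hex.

Only C[3] changed, to 0x3. In OFB, a change in C_i flips the same bit in P_i only; the keystream is unaffected. Decrypting the received ciphertext:
P[0]: S = E(K, 0x8) = 0xC; 0xD ⊕ 0xC = 0x1.
P[1]: S = E(K, 0xC) = 0x4; 0xC ⊕ 0x4 = 0x8.
P[2]: S = E(K, 0x4) = 0x5; 0x3 ⊕ 0x5 = 0x6.
P[3]: S = E(K, 0x5) = 0x7; 0x3 ⊕ 0x7 = 0x4.
P[4]: S = E(K, 0x7) = 0x3; 0x8 ⊕ 0x3 = 0xB.
Blocks that differ from the original plaintext: P[3].

P[0] = 0x1, P[1] = 0x8, P[2] = 0x6, P[3] = 0x4, P[4] = 0xB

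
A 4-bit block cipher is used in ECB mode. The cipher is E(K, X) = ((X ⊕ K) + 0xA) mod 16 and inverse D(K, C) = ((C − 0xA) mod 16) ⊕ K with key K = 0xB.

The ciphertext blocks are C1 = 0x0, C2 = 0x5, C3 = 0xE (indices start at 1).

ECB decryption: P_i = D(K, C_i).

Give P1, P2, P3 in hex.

P1: D(K, 0x0) = 0xD.
P2: D(K, 0x5) = 0x0.
P3: D(K, 0xE) = 0xF.

P1 = 0xD, P2 = 0x0, P3 = 0xF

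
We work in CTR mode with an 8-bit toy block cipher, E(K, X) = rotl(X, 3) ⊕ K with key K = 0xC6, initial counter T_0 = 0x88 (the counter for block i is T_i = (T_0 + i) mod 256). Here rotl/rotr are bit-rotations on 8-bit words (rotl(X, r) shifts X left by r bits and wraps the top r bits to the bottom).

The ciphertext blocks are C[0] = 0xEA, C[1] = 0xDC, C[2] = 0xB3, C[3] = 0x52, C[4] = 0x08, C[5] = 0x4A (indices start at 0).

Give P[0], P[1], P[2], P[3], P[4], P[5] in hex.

P[0] = 0x68, P[1] = 0x56, P[2] = 0x21, P[3] = 0xC8, P[4] = 0xAA, P[5] = 0xE0

CTR decryption: S_i = E(K, T_i) where T_i is the counter for block i; P_i = C_i ⊕ S_i.
P[0]: T = 0x88, S = E(K, T) = 0x82; 0xEA ⊕ 0x82 = 0x68.
P[1]: T = 0x89, S = E(K, T) = 0x8A; 0xDC ⊕ 0x8A = 0x56.
P[2]: T = 0x8A, S = E(K, T) = 0x92; 0xB3 ⊕ 0x92 = 0x21.
P[3]: T = 0x8B, S = E(K, T) = 0x9A; 0x52 ⊕ 0x9A = 0xC8.
P[4]: T = 0x8C, S = E(K, T) = 0xA2; 0x08 ⊕ 0xA2 = 0xAA.
P[5]: T = 0x8D, S = E(K, T) = 0xAA; 0x4A ⊕ 0xAA = 0xE0.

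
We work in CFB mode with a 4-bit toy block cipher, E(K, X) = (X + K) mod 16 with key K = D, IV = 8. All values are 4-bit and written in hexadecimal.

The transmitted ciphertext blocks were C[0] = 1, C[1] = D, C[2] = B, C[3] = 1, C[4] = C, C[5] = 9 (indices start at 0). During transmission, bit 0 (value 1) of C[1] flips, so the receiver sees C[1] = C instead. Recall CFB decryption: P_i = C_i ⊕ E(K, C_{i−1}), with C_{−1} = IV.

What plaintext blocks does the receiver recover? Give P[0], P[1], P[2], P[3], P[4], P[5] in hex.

P[0] = 4, P[1] = 2, P[2] = 2, P[3] = 9, P[4] = 2, P[5] = 0

Only C[1] changed, to C. In CFB, a change in C_i flips the same bit in P_i and garbles P_{i+1}. Decrypting the received ciphertext:
P[0]: E(K, 8) = 5; 1 ⊕ 5 = 4.
P[1]: E(K, 1) = E; C ⊕ E = 2.
P[2]: E(K, C) = 9; B ⊕ 9 = 2.
P[3]: E(K, B) = 8; 1 ⊕ 8 = 9.
P[4]: E(K, 1) = E; C ⊕ E = 2.
P[5]: E(K, C) = 9; 9 ⊕ 9 = 0.
Blocks that differ from the original plaintext: P[1], P[2].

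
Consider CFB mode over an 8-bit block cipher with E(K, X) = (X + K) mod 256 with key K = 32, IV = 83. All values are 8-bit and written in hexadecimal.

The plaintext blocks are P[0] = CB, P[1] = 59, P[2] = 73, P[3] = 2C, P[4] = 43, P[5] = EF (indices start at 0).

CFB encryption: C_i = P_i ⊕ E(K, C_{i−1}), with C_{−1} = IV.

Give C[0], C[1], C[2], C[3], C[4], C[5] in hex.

C[0]: E(K, 83) = B5; CB ⊕ B5 = 7E.
C[1]: E(K, 7E) = B0; 59 ⊕ B0 = E9.
C[2]: E(K, E9) = 1B; 73 ⊕ 1B = 68.
C[3]: E(K, 68) = 9A; 2C ⊕ 9A = B6.
C[4]: E(K, B6) = E8; 43 ⊕ E8 = AB.
C[5]: E(K, AB) = DD; EF ⊕ DD = 32.

C[0] = 7E, C[1] = E9, C[2] = 68, C[3] = B6, C[4] = AB, C[5] = 32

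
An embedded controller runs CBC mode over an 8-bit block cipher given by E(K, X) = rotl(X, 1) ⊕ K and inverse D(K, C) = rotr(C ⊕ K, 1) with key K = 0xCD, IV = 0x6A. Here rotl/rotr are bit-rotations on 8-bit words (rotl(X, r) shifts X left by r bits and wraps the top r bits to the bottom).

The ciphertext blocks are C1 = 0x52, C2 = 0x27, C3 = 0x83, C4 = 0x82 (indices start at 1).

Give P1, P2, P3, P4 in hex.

CBC decryption: P_i = D(K, C_i) ⊕ C_{i−1}, with C_{0} = IV.
P1: D(K, 0x52) = 0xCF; 0xCF ⊕ 0x6A = 0xA5.
P2: D(K, 0x27) = 0x75; 0x75 ⊕ 0x52 = 0x27.
P3: D(K, 0x83) = 0x27; 0x27 ⊕ 0x27 = 0x00.
P4: D(K, 0x82) = 0xA7; 0xA7 ⊕ 0x83 = 0x24.

P1 = 0xA5, P2 = 0x27, P3 = 0x00, P4 = 0x24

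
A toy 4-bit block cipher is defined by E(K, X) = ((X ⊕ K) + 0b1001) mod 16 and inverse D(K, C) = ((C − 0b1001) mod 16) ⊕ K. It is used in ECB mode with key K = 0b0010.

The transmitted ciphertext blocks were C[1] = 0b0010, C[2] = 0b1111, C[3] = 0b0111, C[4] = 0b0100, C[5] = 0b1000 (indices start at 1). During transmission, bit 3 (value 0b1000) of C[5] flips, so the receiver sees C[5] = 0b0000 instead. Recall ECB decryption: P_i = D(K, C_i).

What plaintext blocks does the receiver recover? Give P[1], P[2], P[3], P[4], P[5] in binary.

P[1] = 0b1011, P[2] = 0b0100, P[3] = 0b1100, P[4] = 0b1001, P[5] = 0b0101

Only C[5] changed, to 0b0000. In ECB, a change in C_i affects only P_i. Decrypting the received ciphertext:
P[1]: D(K, 0b0010) = 0b1011.
P[2]: D(K, 0b1111) = 0b0100.
P[3]: D(K, 0b0111) = 0b1100.
P[4]: D(K, 0b0100) = 0b1001.
P[5]: D(K, 0b0000) = 0b0101.
Blocks that differ from the original plaintext: P[5].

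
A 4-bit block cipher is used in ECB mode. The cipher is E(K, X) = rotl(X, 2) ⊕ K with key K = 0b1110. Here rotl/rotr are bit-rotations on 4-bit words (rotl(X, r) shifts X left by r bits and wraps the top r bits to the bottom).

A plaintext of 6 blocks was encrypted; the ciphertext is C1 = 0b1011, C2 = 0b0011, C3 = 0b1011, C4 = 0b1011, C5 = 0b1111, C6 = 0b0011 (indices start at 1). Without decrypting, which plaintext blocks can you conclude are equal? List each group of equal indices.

ECB encrypts each block independently with the same key, so equal ciphertext blocks imply equal plaintext blocks.
C1 = C3 = C4 = 0b1011, so P1 = P3 = P4.
C2 = C6 = 0b0011, so P2 = P6.

P1 = P3 = P4; P2 = P6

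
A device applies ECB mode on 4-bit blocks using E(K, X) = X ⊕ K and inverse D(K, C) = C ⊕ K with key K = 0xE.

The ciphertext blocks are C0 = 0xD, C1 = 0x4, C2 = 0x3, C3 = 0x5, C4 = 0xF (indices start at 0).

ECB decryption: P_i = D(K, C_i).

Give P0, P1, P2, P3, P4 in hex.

P0: D(K, 0xD) = 0x3.
P1: D(K, 0x4) = 0xA.
P2: D(K, 0x3) = 0xD.
P3: D(K, 0x5) = 0xB.
P4: D(K, 0xF) = 0x1.

P0 = 0x3, P1 = 0xA, P2 = 0xD, P3 = 0xB, P4 = 0x1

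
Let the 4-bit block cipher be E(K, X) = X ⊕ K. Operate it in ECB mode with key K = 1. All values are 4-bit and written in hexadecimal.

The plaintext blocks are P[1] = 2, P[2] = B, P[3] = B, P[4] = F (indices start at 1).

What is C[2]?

ECB encryption: C_i = E(K, P_i).
C[2]: E(K, B) = A.

C[2] = A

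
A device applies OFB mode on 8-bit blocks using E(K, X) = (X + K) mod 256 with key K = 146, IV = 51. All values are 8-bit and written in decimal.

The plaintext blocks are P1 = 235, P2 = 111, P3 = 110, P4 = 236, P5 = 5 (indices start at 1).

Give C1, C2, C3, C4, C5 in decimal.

C1 = 46, C2 = 56, C3 = 135, C4 = 151, C5 = 8

OFB encryption: S_i = E(K, S_{i−1}) with S_{0} = IV; C_i = P_i ⊕ S_i.
C1: S = E(K, 51) = 197; 235 ⊕ 197 = 46.
C2: S = E(K, 197) = 87; 111 ⊕ 87 = 56.
C3: S = E(K, 87) = 233; 110 ⊕ 233 = 135.
C4: S = E(K, 233) = 123; 236 ⊕ 123 = 151.
C5: S = E(K, 123) = 13; 5 ⊕ 13 = 8.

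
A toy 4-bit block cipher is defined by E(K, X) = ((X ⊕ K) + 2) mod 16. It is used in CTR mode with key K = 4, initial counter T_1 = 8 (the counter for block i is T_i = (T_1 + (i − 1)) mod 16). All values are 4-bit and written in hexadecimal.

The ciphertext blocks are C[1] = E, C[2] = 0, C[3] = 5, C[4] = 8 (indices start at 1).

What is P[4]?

CTR decryption: S_i = E(K, T_i) where T_i is the counter for block i; P_i = C_i ⊕ S_i.
P[4]: T = B, S = E(K, T) = 1; 8 ⊕ 1 = 9.

P[4] = 9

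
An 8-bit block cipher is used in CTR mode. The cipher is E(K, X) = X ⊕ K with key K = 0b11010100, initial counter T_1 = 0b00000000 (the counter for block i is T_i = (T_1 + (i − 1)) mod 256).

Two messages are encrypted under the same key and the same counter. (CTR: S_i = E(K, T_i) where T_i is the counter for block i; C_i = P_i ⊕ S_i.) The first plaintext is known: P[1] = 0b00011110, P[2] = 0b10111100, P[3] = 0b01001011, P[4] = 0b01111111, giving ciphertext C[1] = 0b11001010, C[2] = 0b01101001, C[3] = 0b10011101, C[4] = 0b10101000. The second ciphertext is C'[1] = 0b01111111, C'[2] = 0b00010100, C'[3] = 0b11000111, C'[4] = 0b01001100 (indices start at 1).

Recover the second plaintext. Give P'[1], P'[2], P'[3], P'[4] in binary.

In CTR with a reused counter, both messages share the same keystream S_i, so C_i ⊕ C'_i = P_i ⊕ P'_i and thus P'_i = P_i ⊕ C_i ⊕ C'_i.
P'[1]: 0b00011110 ⊕ 0b11001010 ⊕ 0b01111111 = 0b10101011.
P'[2]: 0b10111100 ⊕ 0b01101001 ⊕ 0b00010100 = 0b11000001.
P'[3]: 0b01001011 ⊕ 0b10011101 ⊕ 0b11000111 = 0b00010001.
P'[4]: 0b01111111 ⊕ 0b10101000 ⊕ 0b01001100 = 0b10011011.

P'[1] = 0b10101011, P'[2] = 0b11000001, P'[3] = 0b00010001, P'[4] = 0b10011011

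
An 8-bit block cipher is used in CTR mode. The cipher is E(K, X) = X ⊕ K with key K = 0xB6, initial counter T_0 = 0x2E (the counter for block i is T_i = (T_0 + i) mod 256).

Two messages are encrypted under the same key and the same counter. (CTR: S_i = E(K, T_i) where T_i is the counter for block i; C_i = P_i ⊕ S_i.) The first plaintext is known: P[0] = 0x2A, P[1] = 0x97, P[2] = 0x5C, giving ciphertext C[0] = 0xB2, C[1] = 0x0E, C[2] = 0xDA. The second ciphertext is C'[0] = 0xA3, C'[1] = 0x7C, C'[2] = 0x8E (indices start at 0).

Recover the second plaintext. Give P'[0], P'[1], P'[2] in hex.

P'[0] = 0x3B, P'[1] = 0xE5, P'[2] = 0x08

In CTR with a reused counter, both messages share the same keystream S_i, so C_i ⊕ C'_i = P_i ⊕ P'_i and thus P'_i = P_i ⊕ C_i ⊕ C'_i.
P'[0]: 0x2A ⊕ 0xB2 ⊕ 0xA3 = 0x3B.
P'[1]: 0x97 ⊕ 0x0E ⊕ 0x7C = 0xE5.
P'[2]: 0x5C ⊕ 0xDA ⊕ 0x8E = 0x08.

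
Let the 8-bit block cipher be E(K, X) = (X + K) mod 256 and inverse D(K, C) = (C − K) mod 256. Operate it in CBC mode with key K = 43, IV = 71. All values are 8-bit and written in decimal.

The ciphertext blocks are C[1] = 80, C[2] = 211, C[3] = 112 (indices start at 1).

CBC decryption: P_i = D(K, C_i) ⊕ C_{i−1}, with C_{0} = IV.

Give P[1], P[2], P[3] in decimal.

P[1] = 98, P[2] = 248, P[3] = 150

P[1]: D(K, 80) = 37; 37 ⊕ 71 = 98.
P[2]: D(K, 211) = 168; 168 ⊕ 80 = 248.
P[3]: D(K, 112) = 69; 69 ⊕ 211 = 150.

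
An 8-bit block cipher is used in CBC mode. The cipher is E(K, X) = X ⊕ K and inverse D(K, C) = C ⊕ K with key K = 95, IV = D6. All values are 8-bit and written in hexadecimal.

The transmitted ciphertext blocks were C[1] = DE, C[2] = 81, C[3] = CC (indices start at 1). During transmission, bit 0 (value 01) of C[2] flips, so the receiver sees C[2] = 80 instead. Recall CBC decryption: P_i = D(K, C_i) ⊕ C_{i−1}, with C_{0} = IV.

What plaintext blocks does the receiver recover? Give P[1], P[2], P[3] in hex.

Only C[2] changed, to 80. In CBC, a change in C_i garbles P_i and flips the same bit in P_{i+1}. Decrypting the received ciphertext:
P[1]: D(K, DE) = 4B; 4B ⊕ D6 = 9D.
P[2]: D(K, 80) = 15; 15 ⊕ DE = CB.
P[3]: D(K, CC) = 59; 59 ⊕ 80 = D9.
Blocks that differ from the original plaintext: P[2], P[3].

P[1] = 9D, P[2] = CB, P[3] = D9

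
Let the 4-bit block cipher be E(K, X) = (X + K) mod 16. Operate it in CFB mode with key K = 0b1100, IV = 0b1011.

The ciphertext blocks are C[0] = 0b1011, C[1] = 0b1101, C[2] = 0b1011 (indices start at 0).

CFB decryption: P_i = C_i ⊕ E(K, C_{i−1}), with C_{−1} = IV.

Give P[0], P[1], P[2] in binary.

P[0] = 0b1100, P[1] = 0b1010, P[2] = 0b0010

P[0]: E(K, 0b1011) = 0b0111; 0b1011 ⊕ 0b0111 = 0b1100.
P[1]: E(K, 0b1011) = 0b0111; 0b1101 ⊕ 0b0111 = 0b1010.
P[2]: E(K, 0b1101) = 0b1001; 0b1011 ⊕ 0b1001 = 0b0010.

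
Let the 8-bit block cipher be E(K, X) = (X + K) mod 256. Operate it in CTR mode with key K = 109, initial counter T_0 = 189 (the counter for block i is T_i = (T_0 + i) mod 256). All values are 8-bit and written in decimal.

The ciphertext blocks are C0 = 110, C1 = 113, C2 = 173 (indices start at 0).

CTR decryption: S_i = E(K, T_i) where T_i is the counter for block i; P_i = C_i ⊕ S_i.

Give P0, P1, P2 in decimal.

P0 = 68, P1 = 90, P2 = 129

P0: T = 189, S = E(K, T) = 42; 110 ⊕ 42 = 68.
P1: T = 190, S = E(K, T) = 43; 113 ⊕ 43 = 90.
P2: T = 191, S = E(K, T) = 44; 173 ⊕ 44 = 129.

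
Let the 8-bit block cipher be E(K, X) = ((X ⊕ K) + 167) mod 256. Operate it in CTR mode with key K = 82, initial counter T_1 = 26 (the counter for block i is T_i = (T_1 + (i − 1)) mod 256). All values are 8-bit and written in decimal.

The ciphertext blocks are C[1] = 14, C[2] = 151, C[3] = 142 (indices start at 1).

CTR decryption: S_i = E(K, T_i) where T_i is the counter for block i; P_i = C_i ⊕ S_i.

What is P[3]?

P[3]: T = 28, S = E(K, T) = 245; 142 ⊕ 245 = 123.

P[3] = 123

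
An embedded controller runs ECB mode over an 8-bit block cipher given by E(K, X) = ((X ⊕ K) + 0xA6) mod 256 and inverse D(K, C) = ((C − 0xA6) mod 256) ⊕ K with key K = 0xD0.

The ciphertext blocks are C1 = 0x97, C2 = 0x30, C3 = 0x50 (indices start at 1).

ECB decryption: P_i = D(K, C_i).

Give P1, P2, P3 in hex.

P1 = 0x21, P2 = 0x5A, P3 = 0x7A

P1: D(K, 0x97) = 0x21.
P2: D(K, 0x30) = 0x5A.
P3: D(K, 0x50) = 0x7A.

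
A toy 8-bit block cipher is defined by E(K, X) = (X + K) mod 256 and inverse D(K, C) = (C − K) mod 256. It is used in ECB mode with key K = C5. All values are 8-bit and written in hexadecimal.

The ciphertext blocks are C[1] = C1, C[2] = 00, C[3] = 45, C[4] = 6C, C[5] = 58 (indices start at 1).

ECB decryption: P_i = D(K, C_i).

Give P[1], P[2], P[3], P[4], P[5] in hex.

P[1]: D(K, C1) = FC.
P[2]: D(K, 00) = 3B.
P[3]: D(K, 45) = 80.
P[4]: D(K, 6C) = A7.
P[5]: D(K, 58) = 93.

P[1] = FC, P[2] = 3B, P[3] = 80, P[4] = A7, P[5] = 93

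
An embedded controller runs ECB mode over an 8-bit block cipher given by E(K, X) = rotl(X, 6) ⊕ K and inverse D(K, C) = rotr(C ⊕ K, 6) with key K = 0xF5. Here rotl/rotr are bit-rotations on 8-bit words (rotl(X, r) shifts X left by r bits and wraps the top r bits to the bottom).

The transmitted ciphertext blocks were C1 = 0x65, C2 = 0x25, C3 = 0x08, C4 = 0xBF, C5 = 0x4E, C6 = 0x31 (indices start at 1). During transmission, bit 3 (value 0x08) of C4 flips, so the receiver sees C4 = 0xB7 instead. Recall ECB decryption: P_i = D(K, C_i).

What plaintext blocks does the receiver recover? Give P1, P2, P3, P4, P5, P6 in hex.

P1 = 0x42, P2 = 0x43, P3 = 0xF7, P4 = 0x09, P5 = 0xEE, P6 = 0x13

Only C4 changed, to 0xB7. In ECB, a change in C_i affects only P_i. Decrypting the received ciphertext:
P1: D(K, 0x65) = 0x42.
P2: D(K, 0x25) = 0x43.
P3: D(K, 0x08) = 0xF7.
P4: D(K, 0xB7) = 0x09.
P5: D(K, 0x4E) = 0xEE.
P6: D(K, 0x31) = 0x13.
Blocks that differ from the original plaintext: P4.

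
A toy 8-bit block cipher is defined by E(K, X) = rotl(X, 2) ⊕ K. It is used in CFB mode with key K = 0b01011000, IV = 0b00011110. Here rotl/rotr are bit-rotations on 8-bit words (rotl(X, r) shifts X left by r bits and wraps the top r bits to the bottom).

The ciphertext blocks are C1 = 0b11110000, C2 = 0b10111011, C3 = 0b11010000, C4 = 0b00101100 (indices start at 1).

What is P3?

CFB decryption: P_i = C_i ⊕ E(K, C_{i−1}), with C_{0} = IV.
P3: E(K, 0b10111011) = 0b10110110; 0b11010000 ⊕ 0b10110110 = 0b01100110.

P3 = 0b01100110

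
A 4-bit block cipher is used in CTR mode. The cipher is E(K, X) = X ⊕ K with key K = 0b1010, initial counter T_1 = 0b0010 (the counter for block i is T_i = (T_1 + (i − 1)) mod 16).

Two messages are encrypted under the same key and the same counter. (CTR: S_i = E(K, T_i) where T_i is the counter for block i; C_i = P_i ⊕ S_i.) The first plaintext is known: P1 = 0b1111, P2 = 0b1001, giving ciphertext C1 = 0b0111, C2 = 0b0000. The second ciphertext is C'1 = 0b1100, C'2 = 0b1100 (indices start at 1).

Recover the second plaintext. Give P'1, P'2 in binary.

P'1 = 0b0100, P'2 = 0b0101

In CTR with a reused counter, both messages share the same keystream S_i, so C_i ⊕ C'_i = P_i ⊕ P'_i and thus P'_i = P_i ⊕ C_i ⊕ C'_i.
P'1: 0b1111 ⊕ 0b0111 ⊕ 0b1100 = 0b0100.
P'2: 0b1001 ⊕ 0b0000 ⊕ 0b1100 = 0b0101.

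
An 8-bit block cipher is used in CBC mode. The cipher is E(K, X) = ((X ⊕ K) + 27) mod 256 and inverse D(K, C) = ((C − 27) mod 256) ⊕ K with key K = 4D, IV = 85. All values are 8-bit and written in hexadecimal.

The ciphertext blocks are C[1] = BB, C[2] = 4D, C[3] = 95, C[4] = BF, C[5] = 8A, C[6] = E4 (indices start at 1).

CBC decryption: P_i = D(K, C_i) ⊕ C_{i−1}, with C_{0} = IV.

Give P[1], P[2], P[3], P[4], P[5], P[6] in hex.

P[1]: D(K, BB) = D9; D9 ⊕ 85 = 5C.
P[2]: D(K, 4D) = 6B; 6B ⊕ BB = D0.
P[3]: D(K, 95) = 23; 23 ⊕ 4D = 6E.
P[4]: D(K, BF) = D5; D5 ⊕ 95 = 40.
P[5]: D(K, 8A) = 2E; 2E ⊕ BF = 91.
P[6]: D(K, E4) = F0; F0 ⊕ 8A = 7A.

P[1] = 5C, P[2] = D0, P[3] = 6E, P[4] = 40, P[5] = 91, P[6] = 7A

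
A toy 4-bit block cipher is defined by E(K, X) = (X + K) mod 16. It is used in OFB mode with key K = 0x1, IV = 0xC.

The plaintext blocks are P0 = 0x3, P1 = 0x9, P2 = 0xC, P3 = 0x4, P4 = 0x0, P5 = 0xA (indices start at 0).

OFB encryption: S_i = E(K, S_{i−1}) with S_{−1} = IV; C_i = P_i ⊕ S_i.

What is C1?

C1 = 0x7

C0: S = E(K, 0xC) = 0xD; 0x3 ⊕ 0xD = 0xE.
C1: S = E(K, 0xD) = 0xE; 0x9 ⊕ 0xE = 0x7.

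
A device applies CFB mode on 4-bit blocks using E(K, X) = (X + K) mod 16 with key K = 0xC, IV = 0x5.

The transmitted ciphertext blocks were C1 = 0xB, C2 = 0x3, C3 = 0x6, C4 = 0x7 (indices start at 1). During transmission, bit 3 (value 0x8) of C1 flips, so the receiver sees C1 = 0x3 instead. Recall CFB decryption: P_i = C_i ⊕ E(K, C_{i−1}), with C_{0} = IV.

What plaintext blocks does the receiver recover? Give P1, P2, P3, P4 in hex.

Only C1 changed, to 0x3. In CFB, a change in C_i flips the same bit in P_i and garbles P_{i+1}. Decrypting the received ciphertext:
P1: E(K, 0x5) = 0x1; 0x3 ⊕ 0x1 = 0x2.
P2: E(K, 0x3) = 0xF; 0x3 ⊕ 0xF = 0xC.
P3: E(K, 0x3) = 0xF; 0x6 ⊕ 0xF = 0x9.
P4: E(K, 0x6) = 0x2; 0x7 ⊕ 0x2 = 0x5.
Blocks that differ from the original plaintext: P1, P2.

P1 = 0x2, P2 = 0xC, P3 = 0x9, P4 = 0x5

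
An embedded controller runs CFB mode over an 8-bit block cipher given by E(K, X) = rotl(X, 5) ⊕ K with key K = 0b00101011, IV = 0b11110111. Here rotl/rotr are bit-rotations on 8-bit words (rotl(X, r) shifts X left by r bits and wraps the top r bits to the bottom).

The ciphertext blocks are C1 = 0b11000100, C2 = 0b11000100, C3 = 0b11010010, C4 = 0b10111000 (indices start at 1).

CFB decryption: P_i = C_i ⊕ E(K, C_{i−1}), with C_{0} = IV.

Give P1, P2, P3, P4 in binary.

P1: E(K, 0b11110111) = 0b11010101; 0b11000100 ⊕ 0b11010101 = 0b00010001.
P2: E(K, 0b11000100) = 0b10110011; 0b11000100 ⊕ 0b10110011 = 0b01110111.
P3: E(K, 0b11000100) = 0b10110011; 0b11010010 ⊕ 0b10110011 = 0b01100001.
P4: E(K, 0b11010010) = 0b01110001; 0b10111000 ⊕ 0b01110001 = 0b11001001.

P1 = 0b00010001, P2 = 0b01110111, P3 = 0b01100001, P4 = 0b11001001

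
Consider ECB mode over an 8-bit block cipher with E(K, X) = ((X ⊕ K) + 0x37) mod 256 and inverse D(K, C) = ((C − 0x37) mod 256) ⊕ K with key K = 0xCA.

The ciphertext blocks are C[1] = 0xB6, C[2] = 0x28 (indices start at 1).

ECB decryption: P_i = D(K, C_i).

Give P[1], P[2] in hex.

P[1] = 0xB5, P[2] = 0x3B

P[1]: D(K, 0xB6) = 0xB5.
P[2]: D(K, 0x28) = 0x3B.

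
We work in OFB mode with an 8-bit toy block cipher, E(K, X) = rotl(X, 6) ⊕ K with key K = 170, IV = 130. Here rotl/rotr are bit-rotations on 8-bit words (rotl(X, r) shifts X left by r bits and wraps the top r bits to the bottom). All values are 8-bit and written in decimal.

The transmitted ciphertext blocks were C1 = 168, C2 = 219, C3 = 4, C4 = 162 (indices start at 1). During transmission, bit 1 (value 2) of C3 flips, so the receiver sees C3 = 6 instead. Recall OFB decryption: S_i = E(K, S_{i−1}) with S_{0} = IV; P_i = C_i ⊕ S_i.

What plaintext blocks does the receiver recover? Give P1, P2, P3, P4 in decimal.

Only C3 changed, to 6. In OFB, a change in C_i flips the same bit in P_i only; the keystream is unaffected. Decrypting the received ciphertext:
P1: S = E(K, 130) = 10; 168 ⊕ 10 = 162.
P2: S = E(K, 10) = 40; 219 ⊕ 40 = 243.
P3: S = E(K, 40) = 160; 6 ⊕ 160 = 166.
P4: S = E(K, 160) = 130; 162 ⊕ 130 = 32.
Blocks that differ from the original plaintext: P3.

P1 = 162, P2 = 243, P3 = 166, P4 = 32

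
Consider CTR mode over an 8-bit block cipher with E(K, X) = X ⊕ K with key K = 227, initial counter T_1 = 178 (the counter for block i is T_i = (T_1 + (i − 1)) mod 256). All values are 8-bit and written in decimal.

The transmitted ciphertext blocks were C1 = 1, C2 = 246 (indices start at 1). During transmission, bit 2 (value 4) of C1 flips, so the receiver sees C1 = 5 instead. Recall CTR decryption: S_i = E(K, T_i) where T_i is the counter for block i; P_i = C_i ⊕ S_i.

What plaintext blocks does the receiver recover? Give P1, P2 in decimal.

P1 = 84, P2 = 166

Only C1 changed, to 5. In CTR, a change in C_i flips the same bit in P_i only; the keystream is unaffected. Decrypting the received ciphertext:
P1: T = 178, S = E(K, T) = 81; 5 ⊕ 81 = 84.
P2: T = 179, S = E(K, T) = 80; 246 ⊕ 80 = 166.
Blocks that differ from the original plaintext: P1.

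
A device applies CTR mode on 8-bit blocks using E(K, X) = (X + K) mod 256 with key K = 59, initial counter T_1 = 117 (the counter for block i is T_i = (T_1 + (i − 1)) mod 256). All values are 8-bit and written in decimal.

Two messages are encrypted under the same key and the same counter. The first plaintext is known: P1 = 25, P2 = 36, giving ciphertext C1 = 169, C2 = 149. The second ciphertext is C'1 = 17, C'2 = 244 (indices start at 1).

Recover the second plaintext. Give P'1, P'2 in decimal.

In CTR with a reused counter, both messages share the same keystream S_i, so C_i ⊕ C'_i = P_i ⊕ P'_i and thus P'_i = P_i ⊕ C_i ⊕ C'_i.
P'1: 25 ⊕ 169 ⊕ 17 = 161.
P'2: 36 ⊕ 149 ⊕ 244 = 69.

P'1 = 161, P'2 = 69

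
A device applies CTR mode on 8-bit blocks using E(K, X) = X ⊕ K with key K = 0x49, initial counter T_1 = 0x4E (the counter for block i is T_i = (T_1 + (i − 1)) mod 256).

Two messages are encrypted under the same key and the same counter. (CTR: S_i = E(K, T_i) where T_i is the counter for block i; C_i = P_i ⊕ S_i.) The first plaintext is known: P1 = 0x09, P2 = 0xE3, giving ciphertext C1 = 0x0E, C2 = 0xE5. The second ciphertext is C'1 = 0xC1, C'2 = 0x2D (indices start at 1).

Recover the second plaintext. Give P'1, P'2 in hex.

P'1 = 0xC6, P'2 = 0x2B

In CTR with a reused counter, both messages share the same keystream S_i, so C_i ⊕ C'_i = P_i ⊕ P'_i and thus P'_i = P_i ⊕ C_i ⊕ C'_i.
P'1: 0x09 ⊕ 0x0E ⊕ 0xC1 = 0xC6.
P'2: 0xE3 ⊕ 0xE5 ⊕ 0x2D = 0x2B.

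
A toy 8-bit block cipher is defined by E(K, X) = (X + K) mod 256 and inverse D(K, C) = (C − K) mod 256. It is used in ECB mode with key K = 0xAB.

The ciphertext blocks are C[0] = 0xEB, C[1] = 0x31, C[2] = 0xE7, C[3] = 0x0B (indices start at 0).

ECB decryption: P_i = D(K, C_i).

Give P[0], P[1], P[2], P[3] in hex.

P[0] = 0x40, P[1] = 0x86, P[2] = 0x3C, P[3] = 0x60

P[0]: D(K, 0xEB) = 0x40.
P[1]: D(K, 0x31) = 0x86.
P[2]: D(K, 0xE7) = 0x3C.
P[3]: D(K, 0x0B) = 0x60.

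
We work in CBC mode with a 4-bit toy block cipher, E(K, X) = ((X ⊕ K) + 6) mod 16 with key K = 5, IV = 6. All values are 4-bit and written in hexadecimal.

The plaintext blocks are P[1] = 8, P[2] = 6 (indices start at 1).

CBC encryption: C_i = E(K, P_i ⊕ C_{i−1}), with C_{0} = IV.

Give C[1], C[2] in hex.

C[1] = 1, C[2] = 8

C[1]: P[1] ⊕ 6 = E; E(K, E) = 1.
C[2]: P[2] ⊕ 1 = 7; E(K, 7) = 8.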